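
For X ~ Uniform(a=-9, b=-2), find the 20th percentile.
-7.6000

We have X ~ Uniform(a=-9, b=-2).

We want to find x such that P(X ≤ x) = 0.2.

This is the 20th percentile, which means 20% of values fall below this point.

Using the inverse CDF (quantile function):
x = F⁻¹(0.2) = -7.6000

Verification: P(X ≤ -7.6000) = 0.2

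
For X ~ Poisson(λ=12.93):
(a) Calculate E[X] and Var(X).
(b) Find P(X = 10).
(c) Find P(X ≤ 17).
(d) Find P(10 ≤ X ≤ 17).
(a) E[X] = 12.9300, Var(X) = 12.9300
(b) P(X = 10) = 0.087256
(c) P(X ≤ 17) = 0.894272
(d) P(10 ≤ X ≤ 17) = 0.723786

We have X ~ Poisson(λ=12.93).

(a) Moments:
E[X] = 12.9300
Var(X) = 12.9300
σ = √Var(X) = 3.5958

(b) Point probability using PMF:
P(X = 10) = 0.087256

(c) Cumulative probability using CDF:
P(X ≤ 17) = F(17) = 0.894272

(d) Range probability:
P(10 ≤ X ≤ 17) = P(X ≤ 17) - P(X ≤ 9)
                   = F(17) - F(9)
                   = 0.894272 - 0.170486
                   = 0.723786

This means approximately 72.4% of outcomes fall in the interval [10, 17].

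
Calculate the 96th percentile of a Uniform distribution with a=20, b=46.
44.9600

We have X ~ Uniform(a=20, b=46).

We want to find x such that P(X ≤ x) = 0.96.

This is the 96th percentile, which means 96% of values fall below this point.

Using the inverse CDF (quantile function):
x = F⁻¹(0.96) = 44.9600

Verification: P(X ≤ 44.9600) = 0.96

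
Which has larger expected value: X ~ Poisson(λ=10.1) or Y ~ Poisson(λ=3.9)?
X has larger mean (10.1000 > 3.9000)

Compute the expected value for each distribution:

X ~ Poisson(λ=10.1):
E[X] = 10.1000

Y ~ Poisson(λ=3.9):
E[Y] = 3.9000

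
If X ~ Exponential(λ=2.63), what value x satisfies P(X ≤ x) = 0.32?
0.1466

We have X ~ Exponential(λ=2.63).

We want to find x such that P(X ≤ x) = 0.32.

This is the 32nd percentile, which means 32% of values fall below this point.

Using the inverse CDF (quantile function):
x = F⁻¹(0.32) = 0.1466

Verification: P(X ≤ 0.1466) = 0.32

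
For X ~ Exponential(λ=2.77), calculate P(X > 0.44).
0.295585

We have X ~ Exponential(λ=2.77).

P(X > 0.44) = 1 - P(X ≤ 0.44)
                = 1 - F(0.44)
                = 1 - 0.704415
                = 0.295585

So there's approximately a 29.6% chance that X exceeds 0.44.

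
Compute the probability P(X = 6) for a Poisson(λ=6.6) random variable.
0.156166

We have X ~ Poisson(λ=6.6).

For a Poisson distribution, the PMF gives us the probability of each outcome.

Using the PMF formula:
P(X = 6) = 0.156166

Rounded to 4 decimal places: 0.1562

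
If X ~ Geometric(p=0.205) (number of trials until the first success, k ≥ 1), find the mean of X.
4.8780

We have X ~ Geometric(p=0.205) (number of trials until the first success, k ≥ 1).

For a Geometric distribution with p=0.205 (number of trials until the first success, k ≥ 1):
E[X] = 4.8780

This is the expected (average) value of X.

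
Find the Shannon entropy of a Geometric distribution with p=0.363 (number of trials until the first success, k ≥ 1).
1.8048 nats

We have X ~ Geometric(p=0.363) (number of trials until the first success, k ≥ 1).

The Shannon entropy measures the uncertainty or information content of the distribution.

For a Geometric distribution with p=0.363 (number of trials until the first success, k ≥ 1):
H(X) = 1.8048 nats

(In bits, this would be 2.6037 bits.)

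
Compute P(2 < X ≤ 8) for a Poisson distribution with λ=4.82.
0.802371

We have X ~ Poisson(λ=4.82).

To find P(2 < X ≤ 8), we use:
P(2 < X ≤ 8) = P(X ≤ 8) - P(X ≤ 2)
                 = F(8) - F(2)
                 = 0.943025 - 0.140654
                 = 0.802371

So there's approximately a 80.2% chance that X falls in this range.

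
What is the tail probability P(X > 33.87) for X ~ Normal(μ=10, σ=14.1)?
0.045237

We have X ~ Normal(μ=10, σ=14.1).

P(X > 33.87) = 1 - P(X ≤ 33.87)
                = 1 - F(33.87)
                = 1 - 0.954763
                = 0.045237

So there's approximately a 4.5% chance that X exceeds 33.87.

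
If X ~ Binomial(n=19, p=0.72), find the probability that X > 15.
0.177625

We have X ~ Binomial(n=19, p=0.72).

P(X > 15) = 1 - P(X ≤ 15)
                = 1 - F(15)
                = 1 - 0.822375
                = 0.177625

So there's approximately a 17.8% chance that X exceeds 15.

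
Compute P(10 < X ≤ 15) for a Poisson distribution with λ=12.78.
0.511680

We have X ~ Poisson(λ=12.78).

To find P(10 < X ≤ 15), we use:
P(10 < X ≤ 15) = P(X ≤ 15) - P(X ≤ 10)
                 = F(15) - F(10)
                 = 0.782732 - 0.271052
                 = 0.511680

So there's approximately a 51.2% chance that X falls in this range.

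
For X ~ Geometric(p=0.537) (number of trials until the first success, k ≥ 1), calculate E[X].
1.8622

We have X ~ Geometric(p=0.537) (number of trials until the first success, k ≥ 1).

For a Geometric distribution with p=0.537 (number of trials until the first success, k ≥ 1):
E[X] = 1.8622

This is the expected (average) value of X.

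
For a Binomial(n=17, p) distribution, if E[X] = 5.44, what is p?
p = 0.32

For a Binomial(n, p) distribution:
E[X] = n × p

Given n = 17 and E[X] = 5.44:
5.44 = 17 × p
p = 5.44 / 17 = 0.32

Verification: Binomial(17, 0.32) has E[X] = 5.44 ✓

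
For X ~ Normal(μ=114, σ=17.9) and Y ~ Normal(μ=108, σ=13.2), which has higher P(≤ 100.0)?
Y has higher probability (P(Y ≤ 100.0) = 0.2722 > P(X ≤ 100.0) = 0.2171)

Compute P(≤ 100.0) for each distribution:

X ~ Normal(μ=114, σ=17.9):
P(X ≤ 100.0) = 0.2171

Y ~ Normal(μ=108, σ=13.2):
P(Y ≤ 100.0) = 0.2722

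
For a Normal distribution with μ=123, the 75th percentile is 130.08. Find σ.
σ = 10.4968

For X ~ Normal(μ, σ), the p-th percentile satisfies x = μ + z_p × σ,
where z_p = Φ⁻¹(p) is the standard normal quantile.

Step 1: z_{0.75} = Φ⁻¹(0.75) = 0.6745

Step 2: Solve for σ:
130.08 = 123 + 0.6745 × σ
σ = (130.08 - 123) / 0.6745
σ = 7.08 / 0.6745
σ = 10.4968

Verification: μ + z × σ = 123 + 0.6745 × 10.4968 = 130.08 ✓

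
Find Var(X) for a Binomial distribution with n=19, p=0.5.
4.7500

We have X ~ Binomial(n=19, p=0.5).

For a Binomial distribution with n=19, p=0.5:
Var(X) = 4.7500

The variance measures the spread of the distribution around the mean.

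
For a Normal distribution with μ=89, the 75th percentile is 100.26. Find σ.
σ = 16.6941

For X ~ Normal(μ, σ), the p-th percentile satisfies x = μ + z_p × σ,
where z_p = Φ⁻¹(p) is the standard normal quantile.

Step 1: z_{0.75} = Φ⁻¹(0.75) = 0.6745

Step 2: Solve for σ:
100.26 = 89 + 0.6745 × σ
σ = (100.26 - 89) / 0.6745
σ = 11.26 / 0.6745
σ = 16.6941

Verification: μ + z × σ = 89 + 0.6745 × 16.6941 = 100.26 ✓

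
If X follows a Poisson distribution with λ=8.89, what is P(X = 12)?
0.070082

We have X ~ Poisson(λ=8.89).

For a Poisson distribution, the PMF gives us the probability of each outcome.

Using the PMF formula:
P(X = 12) = 0.070082

Rounded to 4 decimal places: 0.0701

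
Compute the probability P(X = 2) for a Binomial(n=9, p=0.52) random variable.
0.057148

We have X ~ Binomial(n=9, p=0.52).

For a Binomial distribution, the PMF gives us the probability of each outcome.

Using the PMF formula:
P(X = 2) = 0.057148

Rounded to 4 decimal places: 0.0571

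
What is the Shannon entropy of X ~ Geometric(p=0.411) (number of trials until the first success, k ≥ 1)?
1.6477 nats

We have X ~ Geometric(p=0.411) (number of trials until the first success, k ≥ 1).

The Shannon entropy measures the uncertainty or information content of the distribution.

For a Geometric distribution with p=0.411 (number of trials until the first success, k ≥ 1):
H(X) = 1.6477 nats

(In bits, this would be 2.3772 bits.)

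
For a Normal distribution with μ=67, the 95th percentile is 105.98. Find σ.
σ = 23.6982

For X ~ Normal(μ, σ), the p-th percentile satisfies x = μ + z_p × σ,
where z_p = Φ⁻¹(p) is the standard normal quantile.

Step 1: z_{0.95} = Φ⁻¹(0.95) = 1.6449

Step 2: Solve for σ:
105.98 = 67 + 1.6449 × σ
σ = (105.98 - 67) / 1.6449
σ = 38.98 / 1.6449
σ = 23.6982

Verification: μ + z × σ = 67 + 1.6449 × 23.6982 = 105.98 ✓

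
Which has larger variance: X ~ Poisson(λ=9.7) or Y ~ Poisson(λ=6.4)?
X has larger variance (9.7000 > 6.4000)

Compute the variance for each distribution:

X ~ Poisson(λ=9.7):
Var(X) = 9.7000

Y ~ Poisson(λ=6.4):
Var(Y) = 6.4000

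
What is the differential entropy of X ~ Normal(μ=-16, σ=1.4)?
1.7554 nats

We have X ~ Normal(μ=-16, σ=1.4).

The differential entropy measures the uncertainty or information content of the distribution.

For a Normal distribution with μ=-16, σ=1.4:
h(X) = 1.7554 nats

(In bits, this would be 2.5325 bits.)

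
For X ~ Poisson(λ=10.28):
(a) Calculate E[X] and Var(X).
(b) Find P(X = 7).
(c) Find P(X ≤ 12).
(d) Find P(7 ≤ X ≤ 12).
(a) E[X] = 10.2800, Var(X) = 10.2800
(b) P(X = 7) = 0.082599
(c) P(X ≤ 12) = 0.764304
(d) P(7 ≤ X ≤ 12) = 0.650852

We have X ~ Poisson(λ=10.28).

(a) Moments:
E[X] = 10.2800
Var(X) = 10.2800
σ = √Var(X) = 3.2062

(b) Point probability using PMF:
P(X = 7) = 0.082599

(c) Cumulative probability using CDF:
P(X ≤ 12) = F(12) = 0.764304

(d) Range probability:
P(7 ≤ X ≤ 12) = P(X ≤ 12) - P(X ≤ 6)
                   = F(12) - F(6)
                   = 0.764304 - 0.113451
                   = 0.650852

This means approximately 65.1% of outcomes fall in the interval [7, 12].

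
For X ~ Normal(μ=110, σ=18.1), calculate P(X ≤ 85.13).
0.084716

We have X ~ Normal(μ=110, σ=18.1).

The CDF gives us P(X ≤ k).

Using the CDF:
P(X ≤ 85.13) = 0.084716

This means there's approximately a 8.5% chance that X is at most 85.13.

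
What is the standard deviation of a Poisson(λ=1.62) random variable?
1.2728

We have X ~ Poisson(λ=1.62).

For a Poisson distribution with λ=1.62:
σ = √Var(X) = 1.2728

The standard deviation is the square root of the variance.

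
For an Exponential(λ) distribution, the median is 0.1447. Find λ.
λ = 4.7902

For X ~ Exponential(λ), the CDF is F(x) = 1 - e^(-λx).
The median m satisfies F(m) = 0.5:
1 - e^(-λm) = 0.5
e^(-λm) = 0.5
λm = ln(2)
m = ln(2) / λ

Given m = 0.1447:
λ = ln(2) / 0.1447 = 0.693147 / 0.1447 = 4.7902

Verification: ln(2) / 4.7902 = 0.1447 ✓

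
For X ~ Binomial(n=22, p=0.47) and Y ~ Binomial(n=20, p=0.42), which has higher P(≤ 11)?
Y has higher probability (P(Y ≤ 11) = 0.9190 > P(X ≤ 11) = 0.6905)

Compute P(≤ 11) for each distribution:

X ~ Binomial(n=22, p=0.47):
P(X ≤ 11) = 0.6905

Y ~ Binomial(n=20, p=0.42):
P(Y ≤ 11) = 0.9190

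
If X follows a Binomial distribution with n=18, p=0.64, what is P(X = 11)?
0.184014

We have X ~ Binomial(n=18, p=0.64).

For a Binomial distribution, the PMF gives us the probability of each outcome.

Using the PMF formula:
P(X = 11) = 0.184014

Rounded to 4 decimal places: 0.1840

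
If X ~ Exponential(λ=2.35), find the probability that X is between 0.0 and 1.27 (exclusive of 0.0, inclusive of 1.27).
0.949435

We have X ~ Exponential(λ=2.35).

To find P(0.0 < X ≤ 1.27), we use:
P(0.0 < X ≤ 1.27) = P(X ≤ 1.27) - P(X ≤ 0.0)
                 = F(1.27) - F(0.0)
                 = 0.949435 - 0.000000
                 = 0.949435

So there's approximately a 94.9% chance that X falls in this range.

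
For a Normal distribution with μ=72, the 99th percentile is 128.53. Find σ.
σ = 24.2999

For X ~ Normal(μ, σ), the p-th percentile satisfies x = μ + z_p × σ,
where z_p = Φ⁻¹(p) is the standard normal quantile.

Step 1: z_{0.99} = Φ⁻¹(0.99) = 2.3263

Step 2: Solve for σ:
128.53 = 72 + 2.3263 × σ
σ = (128.53 - 72) / 2.3263
σ = 56.53 / 2.3263
σ = 24.2999

Verification: μ + z × σ = 72 + 2.3263 × 24.2999 = 128.53 ✓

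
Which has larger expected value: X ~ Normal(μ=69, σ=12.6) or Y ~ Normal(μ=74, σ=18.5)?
Y has larger mean (74.0000 > 69.0000)

Compute the expected value for each distribution:

X ~ Normal(μ=69, σ=12.6):
E[X] = 69.0000

Y ~ Normal(μ=74, σ=18.5):
E[Y] = 74.0000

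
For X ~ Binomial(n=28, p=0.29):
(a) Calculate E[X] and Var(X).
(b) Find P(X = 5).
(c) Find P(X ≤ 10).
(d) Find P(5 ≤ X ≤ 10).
(a) E[X] = 8.1200, Var(X) = 5.7652
(b) P(X = 5) = 0.076453
(c) P(X ≤ 10) = 0.839622
(d) P(5 ≤ X ≤ 10) = 0.780184

We have X ~ Binomial(n=28, p=0.29).

(a) Moments:
E[X] = 8.1200
Var(X) = 5.7652
σ = √Var(X) = 2.4011

(b) Point probability using PMF:
P(X = 5) = 0.076453

(c) Cumulative probability using CDF:
P(X ≤ 10) = F(10) = 0.839622

(d) Range probability:
P(5 ≤ X ≤ 10) = P(X ≤ 10) - P(X ≤ 4)
                   = F(10) - F(4)
                   = 0.839622 - 0.059437
                   = 0.780184

This means approximately 78.0% of outcomes fall in the interval [5, 10].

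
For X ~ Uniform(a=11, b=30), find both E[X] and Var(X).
E[X] = 20.5000, Var(X) = 30.0833

We have X ~ Uniform(a=11, b=30).

For a Uniform distribution with a=11, b=30:

Expected value:
E[X] = 20.5000

Variance:
Var(X) = 30.0833

Standard deviation:
σ = √Var(X) = 5.4848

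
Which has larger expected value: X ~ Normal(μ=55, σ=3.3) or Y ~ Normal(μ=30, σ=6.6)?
X has larger mean (55.0000 > 30.0000)

Compute the expected value for each distribution:

X ~ Normal(μ=55, σ=3.3):
E[X] = 55.0000

Y ~ Normal(μ=30, σ=6.6):
E[Y] = 30.0000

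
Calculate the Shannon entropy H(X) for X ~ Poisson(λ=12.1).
2.6583 nats

We have X ~ Poisson(λ=12.1).

The Shannon entropy measures the uncertainty or information content of the distribution.

For a Poisson distribution with λ=12.1:
H(X) = 2.6583 nats

(In bits, this would be 3.8352 bits.)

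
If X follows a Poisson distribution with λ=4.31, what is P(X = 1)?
0.057899

We have X ~ Poisson(λ=4.31).

For a Poisson distribution, the PMF gives us the probability of each outcome.

Using the PMF formula:
P(X = 1) = 0.057899

Rounded to 4 decimal places: 0.0579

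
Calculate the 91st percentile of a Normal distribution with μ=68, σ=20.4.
95.3514

We have X ~ Normal(μ=68, σ=20.4).

We want to find x such that P(X ≤ x) = 0.91.

This is the 91st percentile, which means 91% of values fall below this point.

Using the inverse CDF (quantile function):
x = F⁻¹(0.91) = 95.3514

Verification: P(X ≤ 95.3514) = 0.91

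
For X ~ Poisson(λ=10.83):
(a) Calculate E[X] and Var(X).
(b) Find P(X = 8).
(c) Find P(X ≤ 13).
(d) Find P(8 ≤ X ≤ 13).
(a) E[X] = 10.8300, Var(X) = 10.8300
(b) P(X = 8) = 0.092918
(c) P(X ≤ 13) = 0.796783
(d) P(8 ≤ X ≤ 13) = 0.642271

We have X ~ Poisson(λ=10.83).

(a) Moments:
E[X] = 10.8300
Var(X) = 10.8300
σ = √Var(X) = 3.2909

(b) Point probability using PMF:
P(X = 8) = 0.092918

(c) Cumulative probability using CDF:
P(X ≤ 13) = F(13) = 0.796783

(d) Range probability:
P(8 ≤ X ≤ 13) = P(X ≤ 13) - P(X ≤ 7)
                   = F(13) - F(7)
                   = 0.796783 - 0.154513
                   = 0.642271

This means approximately 64.2% of outcomes fall in the interval [8, 13].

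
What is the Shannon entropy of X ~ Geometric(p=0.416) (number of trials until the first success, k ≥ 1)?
1.6321 nats

We have X ~ Geometric(p=0.416) (number of trials until the first success, k ≥ 1).

The Shannon entropy measures the uncertainty or information content of the distribution.

For a Geometric distribution with p=0.416 (number of trials until the first success, k ≥ 1):
H(X) = 1.6321 nats

(In bits, this would be 2.3547 bits.)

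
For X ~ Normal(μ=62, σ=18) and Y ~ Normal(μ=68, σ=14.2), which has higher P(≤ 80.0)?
X has higher probability (P(X ≤ 80.0) = 0.8413 > P(Y ≤ 80.0) = 0.8010)

Compute P(≤ 80.0) for each distribution:

X ~ Normal(μ=62, σ=18):
P(X ≤ 80.0) = 0.8413

Y ~ Normal(μ=68, σ=14.2):
P(Y ≤ 80.0) = 0.8010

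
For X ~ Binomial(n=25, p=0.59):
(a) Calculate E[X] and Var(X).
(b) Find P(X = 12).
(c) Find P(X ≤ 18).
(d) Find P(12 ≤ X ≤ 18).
(a) E[X] = 14.7500, Var(X) = 6.0475
(b) P(X = 12) = 0.085594
(c) P(X ≤ 18) = 0.939415
(d) P(12 ≤ X ≤ 18) = 0.845323

We have X ~ Binomial(n=25, p=0.59).

(a) Moments:
E[X] = 14.7500
Var(X) = 6.0475
σ = √Var(X) = 2.4592

(b) Point probability using PMF:
P(X = 12) = 0.085594

(c) Cumulative probability using CDF:
P(X ≤ 18) = F(18) = 0.939415

(d) Range probability:
P(12 ≤ X ≤ 18) = P(X ≤ 18) - P(X ≤ 11)
                   = F(18) - F(11)
                   = 0.939415 - 0.094092
                   = 0.845323

This means approximately 84.5% of outcomes fall in the interval [12, 18].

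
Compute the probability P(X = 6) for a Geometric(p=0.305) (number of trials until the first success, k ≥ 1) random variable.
0.049457

We have X ~ Geometric(p=0.305) (number of trials until the first success, k ≥ 1).

For a Geometric distribution, the PMF gives us the probability of each outcome.

Using the PMF formula:
P(X = 6) = 0.049457

Rounded to 4 decimal places: 0.0495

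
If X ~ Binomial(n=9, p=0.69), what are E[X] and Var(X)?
E[X] = 6.2100, Var(X) = 1.9251

We have X ~ Binomial(n=9, p=0.69).

For a Binomial distribution with n=9, p=0.69:

Expected value:
E[X] = 6.2100

Variance:
Var(X) = 1.9251

Standard deviation:
σ = √Var(X) = 1.3875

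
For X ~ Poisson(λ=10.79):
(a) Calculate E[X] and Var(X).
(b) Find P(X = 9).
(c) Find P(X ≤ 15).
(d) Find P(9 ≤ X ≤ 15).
(a) E[X] = 10.7900, Var(X) = 10.7900
(b) P(X = 9) = 0.112562
(c) P(X ≤ 15) = 0.918173
(d) P(9 ≤ X ≤ 15) = 0.667007

We have X ~ Poisson(λ=10.79).

(a) Moments:
E[X] = 10.7900
Var(X) = 10.7900
σ = √Var(X) = 3.2848

(b) Point probability using PMF:
P(X = 9) = 0.112562

(c) Cumulative probability using CDF:
P(X ≤ 15) = F(15) = 0.918173

(d) Range probability:
P(9 ≤ X ≤ 15) = P(X ≤ 15) - P(X ≤ 8)
                   = F(15) - F(8)
                   = 0.918173 - 0.251167
                   = 0.667007

This means approximately 66.7% of outcomes fall in the interval [9, 15].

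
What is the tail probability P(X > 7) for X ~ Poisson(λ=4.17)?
0.061906

We have X ~ Poisson(λ=4.17).

P(X > 7) = 1 - P(X ≤ 7)
                = 1 - F(7)
                = 1 - 0.938094
                = 0.061906

So there's approximately a 6.2% chance that X exceeds 7.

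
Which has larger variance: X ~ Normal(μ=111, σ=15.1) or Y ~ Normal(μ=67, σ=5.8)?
X has larger variance (228.0100 > 33.6400)

Compute the variance for each distribution:

X ~ Normal(μ=111, σ=15.1):
Var(X) = 228.0100

Y ~ Normal(μ=67, σ=5.8):
Var(Y) = 33.6400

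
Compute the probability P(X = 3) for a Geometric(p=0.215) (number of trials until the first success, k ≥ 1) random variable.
0.132488

We have X ~ Geometric(p=0.215) (number of trials until the first success, k ≥ 1).

For a Geometric distribution, the PMF gives us the probability of each outcome.

Using the PMF formula:
P(X = 3) = 0.132488

Rounded to 4 decimal places: 0.1325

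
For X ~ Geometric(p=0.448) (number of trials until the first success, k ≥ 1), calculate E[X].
2.2321

We have X ~ Geometric(p=0.448) (number of trials until the first success, k ≥ 1).

For a Geometric distribution with p=0.448 (number of trials until the first success, k ≥ 1):
E[X] = 2.2321

This is the expected (average) value of X.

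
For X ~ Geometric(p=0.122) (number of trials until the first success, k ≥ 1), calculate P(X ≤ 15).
0.857958

We have X ~ Geometric(p=0.122) (number of trials until the first success, k ≥ 1).

The CDF gives us P(X ≤ k).

Using the CDF:
P(X ≤ 15) = 0.857958

This means there's approximately a 85.8% chance that X is at most 15.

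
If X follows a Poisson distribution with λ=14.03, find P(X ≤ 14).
0.567257

We have X ~ Poisson(λ=14.03).

The CDF gives us P(X ≤ k).

Using the CDF:
P(X ≤ 14) = 0.567257

This means there's approximately a 56.7% chance that X is at most 14.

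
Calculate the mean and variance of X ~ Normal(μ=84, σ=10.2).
E[X] = 84.0000, Var(X) = 104.0400

We have X ~ Normal(μ=84, σ=10.2).

For a Normal distribution with μ=84, σ=10.2:

Expected value:
E[X] = 84.0000

Variance:
Var(X) = 104.0400

Standard deviation:
σ = √Var(X) = 10.2000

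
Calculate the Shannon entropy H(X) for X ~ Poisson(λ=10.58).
2.5901 nats

We have X ~ Poisson(λ=10.58).

The Shannon entropy measures the uncertainty or information content of the distribution.

For a Poisson distribution with λ=10.58:
H(X) = 2.5901 nats

(In bits, this would be 3.7367 bits.)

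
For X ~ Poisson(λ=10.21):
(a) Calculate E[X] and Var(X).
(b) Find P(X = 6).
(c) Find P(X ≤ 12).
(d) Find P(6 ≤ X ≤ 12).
(a) E[X] = 10.2100, Var(X) = 10.2100
(b) P(X = 6) = 0.057900
(c) P(X ≤ 12) = 0.771247
(d) P(6 ≤ X ≤ 12) = 0.711700

We have X ~ Poisson(λ=10.21).

(a) Moments:
E[X] = 10.2100
Var(X) = 10.2100
σ = √Var(X) = 3.1953

(b) Point probability using PMF:
P(X = 6) = 0.057900

(c) Cumulative probability using CDF:
P(X ≤ 12) = F(12) = 0.771247

(d) Range probability:
P(6 ≤ X ≤ 12) = P(X ≤ 12) - P(X ≤ 5)
                   = F(12) - F(5)
                   = 0.771247 - 0.059547
                   = 0.711700

This means approximately 71.2% of outcomes fall in the interval [6, 12].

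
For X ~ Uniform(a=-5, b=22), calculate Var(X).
60.7500

We have X ~ Uniform(a=-5, b=22).

For a Uniform distribution with a=-5, b=22:
Var(X) = 60.7500

The variance measures the spread of the distribution around the mean.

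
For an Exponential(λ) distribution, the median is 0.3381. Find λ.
λ = 2.0501

For X ~ Exponential(λ), the CDF is F(x) = 1 - e^(-λx).
The median m satisfies F(m) = 0.5:
1 - e^(-λm) = 0.5
e^(-λm) = 0.5
λm = ln(2)
m = ln(2) / λ

Given m = 0.3381:
λ = ln(2) / 0.3381 = 0.693147 / 0.3381 = 2.0501

Verification: ln(2) / 2.0501 = 0.3381 ✓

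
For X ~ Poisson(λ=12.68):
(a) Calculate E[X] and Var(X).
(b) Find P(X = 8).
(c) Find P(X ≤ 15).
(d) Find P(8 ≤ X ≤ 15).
(a) E[X] = 12.6800, Var(X) = 12.6800
(b) P(X = 8) = 0.051592
(c) P(X ≤ 15) = 0.791192
(d) P(8 ≤ X ≤ 15) = 0.727466

We have X ~ Poisson(λ=12.68).

(a) Moments:
E[X] = 12.6800
Var(X) = 12.6800
σ = √Var(X) = 3.5609

(b) Point probability using PMF:
P(X = 8) = 0.051592

(c) Cumulative probability using CDF:
P(X ≤ 15) = F(15) = 0.791192

(d) Range probability:
P(8 ≤ X ≤ 15) = P(X ≤ 15) - P(X ≤ 7)
                   = F(15) - F(7)
                   = 0.791192 - 0.063725
                   = 0.727466

This means approximately 72.7% of outcomes fall in the interval [8, 15].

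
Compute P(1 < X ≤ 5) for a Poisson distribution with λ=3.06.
0.719548

We have X ~ Poisson(λ=3.06).

To find P(1 < X ≤ 5), we use:
P(1 < X ≤ 5) = P(X ≤ 5) - P(X ≤ 1)
                 = F(5) - F(1)
                 = 0.909912 - 0.190364
                 = 0.719548

So there's approximately a 72.0% chance that X falls in this range.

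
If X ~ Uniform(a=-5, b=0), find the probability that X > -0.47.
0.094000

We have X ~ Uniform(a=-5, b=0).

P(X > -0.47) = 1 - P(X ≤ -0.47)
                = 1 - F(-0.47)
                = 1 - 0.906000
                = 0.094000

So there's approximately a 9.4% chance that X exceeds -0.47.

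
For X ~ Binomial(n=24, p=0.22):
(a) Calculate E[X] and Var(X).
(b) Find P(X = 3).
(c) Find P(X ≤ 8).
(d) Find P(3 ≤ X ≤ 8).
(a) E[X] = 5.2800, Var(X) = 4.1184
(b) P(X = 3) = 0.116806
(c) P(X ≤ 8) = 0.937822
(d) P(3 ≤ X ≤ 8) = 0.861367

We have X ~ Binomial(n=24, p=0.22).

(a) Moments:
E[X] = 5.2800
Var(X) = 4.1184
σ = √Var(X) = 2.0294

(b) Point probability using PMF:
P(X = 3) = 0.116806

(c) Cumulative probability using CDF:
P(X ≤ 8) = F(8) = 0.937822

(d) Range probability:
P(3 ≤ X ≤ 8) = P(X ≤ 8) - P(X ≤ 2)
                   = F(8) - F(2)
                   = 0.937822 - 0.076455
                   = 0.861367

This means approximately 86.1% of outcomes fall in the interval [3, 8].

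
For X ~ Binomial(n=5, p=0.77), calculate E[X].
3.8500

We have X ~ Binomial(n=5, p=0.77).

For a Binomial distribution with n=5, p=0.77:
E[X] = 3.8500

This is the expected (average) value of X.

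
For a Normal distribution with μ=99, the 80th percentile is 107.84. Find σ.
σ = 10.5035

For X ~ Normal(μ, σ), the p-th percentile satisfies x = μ + z_p × σ,
where z_p = Φ⁻¹(p) is the standard normal quantile.

Step 1: z_{0.8} = Φ⁻¹(0.8) = 0.8416

Step 2: Solve for σ:
107.84 = 99 + 0.8416 × σ
σ = (107.84 - 99) / 0.8416
σ = 8.84 / 0.8416
σ = 10.5035

Verification: μ + z × σ = 99 + 0.8416 × 10.5035 = 107.84 ✓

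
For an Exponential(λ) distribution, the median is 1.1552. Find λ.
λ = 0.6000

For X ~ Exponential(λ), the CDF is F(x) = 1 - e^(-λx).
The median m satisfies F(m) = 0.5:
1 - e^(-λm) = 0.5
e^(-λm) = 0.5
λm = ln(2)
m = ln(2) / λ

Given m = 1.1552:
λ = ln(2) / 1.1552 = 0.693147 / 1.1552 = 0.6000

Verification: ln(2) / 0.6000 = 1.1552 ✓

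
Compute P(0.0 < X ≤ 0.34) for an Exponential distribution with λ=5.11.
0.824023

We have X ~ Exponential(λ=5.11).

To find P(0.0 < X ≤ 0.34), we use:
P(0.0 < X ≤ 0.34) = P(X ≤ 0.34) - P(X ≤ 0.0)
                 = F(0.34) - F(0.0)
                 = 0.824023 - 0.000000
                 = 0.824023

So there's approximately a 82.4% chance that X falls in this range.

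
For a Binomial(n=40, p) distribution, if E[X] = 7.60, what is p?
p = 0.19

For a Binomial(n, p) distribution:
E[X] = n × p

Given n = 40 and E[X] = 7.60:
7.60 = 40 × p
p = 7.60 / 40 = 0.19

Verification: Binomial(40, 0.19) has E[X] = 7.60 ✓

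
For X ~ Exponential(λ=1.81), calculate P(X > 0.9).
0.196126

We have X ~ Exponential(λ=1.81).

P(X > 0.9) = 1 - P(X ≤ 0.9)
                = 1 - F(0.9)
                = 1 - 0.803874
                = 0.196126

So there's approximately a 19.6% chance that X exceeds 0.9.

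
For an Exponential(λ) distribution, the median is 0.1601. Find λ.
λ = 4.3295

For X ~ Exponential(λ), the CDF is F(x) = 1 - e^(-λx).
The median m satisfies F(m) = 0.5:
1 - e^(-λm) = 0.5
e^(-λm) = 0.5
λm = ln(2)
m = ln(2) / λ

Given m = 0.1601:
λ = ln(2) / 0.1601 = 0.693147 / 0.1601 = 4.3295

Verification: ln(2) / 4.3295 = 0.1601 ✓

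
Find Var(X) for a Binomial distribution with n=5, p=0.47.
1.2455

We have X ~ Binomial(n=5, p=0.47).

For a Binomial distribution with n=5, p=0.47:
Var(X) = 1.2455

The variance measures the spread of the distribution around the mean.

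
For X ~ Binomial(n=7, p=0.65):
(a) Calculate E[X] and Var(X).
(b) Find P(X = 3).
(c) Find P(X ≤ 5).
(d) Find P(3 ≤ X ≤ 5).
(a) E[X] = 4.5500, Var(X) = 1.5925
(b) P(X = 3) = 0.144238
(c) P(X ≤ 5) = 0.766201
(d) P(3 ≤ X ≤ 5) = 0.710594

We have X ~ Binomial(n=7, p=0.65).

(a) Moments:
E[X] = 4.5500
Var(X) = 1.5925
σ = √Var(X) = 1.2619

(b) Point probability using PMF:
P(X = 3) = 0.144238

(c) Cumulative probability using CDF:
P(X ≤ 5) = F(5) = 0.766201

(d) Range probability:
P(3 ≤ X ≤ 5) = P(X ≤ 5) - P(X ≤ 2)
                   = F(5) - F(2)
                   = 0.766201 - 0.055608
                   = 0.710594

This means approximately 71.1% of outcomes fall in the interval [3, 5].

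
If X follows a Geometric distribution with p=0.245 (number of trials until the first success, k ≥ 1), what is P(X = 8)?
0.034261

We have X ~ Geometric(p=0.245) (number of trials until the first success, k ≥ 1).

For a Geometric distribution, the PMF gives us the probability of each outcome.

Using the PMF formula:
P(X = 8) = 0.034261

Rounded to 4 decimal places: 0.0343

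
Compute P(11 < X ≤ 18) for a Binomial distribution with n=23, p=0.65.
0.876627

We have X ~ Binomial(n=23, p=0.65).

To find P(11 < X ≤ 18), we use:
P(11 < X ≤ 18) = P(X ≤ 18) - P(X ≤ 11)
                 = F(18) - F(11)
                 = 0.944868 - 0.068241
                 = 0.876627

So there's approximately a 87.7% chance that X falls in this range.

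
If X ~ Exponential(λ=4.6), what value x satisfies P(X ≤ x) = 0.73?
0.2846

We have X ~ Exponential(λ=4.6).

We want to find x such that P(X ≤ x) = 0.73.

This is the 73rd percentile, which means 73% of values fall below this point.

Using the inverse CDF (quantile function):
x = F⁻¹(0.73) = 0.2846

Verification: P(X ≤ 0.2846) = 0.73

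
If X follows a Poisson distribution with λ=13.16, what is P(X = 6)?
0.013896

We have X ~ Poisson(λ=13.16).

For a Poisson distribution, the PMF gives us the probability of each outcome.

Using the PMF formula:
P(X = 6) = 0.013896

Rounded to 4 decimal places: 0.0139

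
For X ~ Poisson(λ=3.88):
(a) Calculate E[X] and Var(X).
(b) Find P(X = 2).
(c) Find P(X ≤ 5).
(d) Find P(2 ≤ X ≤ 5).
(a) E[X] = 3.8800, Var(X) = 3.8800
(b) P(X = 2) = 0.155443
(c) P(X ≤ 5) = 0.803593
(d) P(2 ≤ X ≤ 5) = 0.702817

We have X ~ Poisson(λ=3.88).

(a) Moments:
E[X] = 3.8800
Var(X) = 3.8800
σ = √Var(X) = 1.9698

(b) Point probability using PMF:
P(X = 2) = 0.155443

(c) Cumulative probability using CDF:
P(X ≤ 5) = F(5) = 0.803593

(d) Range probability:
P(2 ≤ X ≤ 5) = P(X ≤ 5) - P(X ≤ 1)
                   = F(5) - F(1)
                   = 0.803593 - 0.100776
                   = 0.702817

This means approximately 70.3% of outcomes fall in the interval [2, 5].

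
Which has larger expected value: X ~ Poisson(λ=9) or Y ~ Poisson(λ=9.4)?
Y has larger mean (9.4000 > 9.0000)

Compute the expected value for each distribution:

X ~ Poisson(λ=9):
E[X] = 9.0000

Y ~ Poisson(λ=9.4):
E[Y] = 9.4000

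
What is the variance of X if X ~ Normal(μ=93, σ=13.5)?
182.2500

We have X ~ Normal(μ=93, σ=13.5).

For a Normal distribution with μ=93, σ=13.5:
Var(X) = 182.2500

The variance measures the spread of the distribution around the mean.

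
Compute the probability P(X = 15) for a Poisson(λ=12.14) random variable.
0.074894

We have X ~ Poisson(λ=12.14).

For a Poisson distribution, the PMF gives us the probability of each outcome.

Using the PMF formula:
P(X = 15) = 0.074894

Rounded to 4 decimal places: 0.0749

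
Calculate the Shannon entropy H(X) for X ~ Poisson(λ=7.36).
2.4047 nats

We have X ~ Poisson(λ=7.36).

The Shannon entropy measures the uncertainty or information content of the distribution.

For a Poisson distribution with λ=7.36:
H(X) = 2.4047 nats

(In bits, this would be 3.4692 bits.)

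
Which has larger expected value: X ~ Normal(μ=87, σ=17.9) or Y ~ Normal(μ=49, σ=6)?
X has larger mean (87.0000 > 49.0000)

Compute the expected value for each distribution:

X ~ Normal(μ=87, σ=17.9):
E[X] = 87.0000

Y ~ Normal(μ=49, σ=6):
E[Y] = 49.0000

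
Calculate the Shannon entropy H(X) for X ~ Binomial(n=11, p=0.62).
1.8916 nats

We have X ~ Binomial(n=11, p=0.62).

The Shannon entropy measures the uncertainty or information content of the distribution.

For a Binomial distribution with n=11, p=0.62:
H(X) = 1.8916 nats

(In bits, this would be 2.7291 bits.)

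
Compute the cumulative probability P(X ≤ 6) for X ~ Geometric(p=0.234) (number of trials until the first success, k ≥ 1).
0.797990

We have X ~ Geometric(p=0.234) (number of trials until the first success, k ≥ 1).

The CDF gives us P(X ≤ k).

Using the CDF:
P(X ≤ 6) = 0.797990

This means there's approximately a 79.8% chance that X is at most 6.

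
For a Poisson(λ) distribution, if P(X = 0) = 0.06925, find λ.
λ = 2.6700

For a Poisson(λ) distribution, the PMF at 0 is:
P(X = 0) = λ^0 e^(-λ) / 0! = e^(-λ)

Given P(X = 0) = 0.06925:
e^(-λ) = 0.06925
-λ = ln(0.06925)
λ = -ln(0.06925) = 2.6700

Verification: e^(-2.6700) = 0.06925 ✓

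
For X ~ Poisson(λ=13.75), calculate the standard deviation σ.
3.7081

We have X ~ Poisson(λ=13.75).

For a Poisson distribution with λ=13.75:
σ = √Var(X) = 3.7081

The standard deviation is the square root of the variance.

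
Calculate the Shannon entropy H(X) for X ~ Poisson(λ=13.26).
2.7048 nats

We have X ~ Poisson(λ=13.26).

The Shannon entropy measures the uncertainty or information content of the distribution.

For a Poisson distribution with λ=13.26:
H(X) = 2.7048 nats

(In bits, this would be 3.9022 bits.)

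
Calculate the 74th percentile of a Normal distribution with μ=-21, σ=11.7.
-13.4729

We have X ~ Normal(μ=-21, σ=11.7).

We want to find x such that P(X ≤ x) = 0.74.

This is the 74th percentile, which means 74% of values fall below this point.

Using the inverse CDF (quantile function):
x = F⁻¹(0.74) = -13.4729

Verification: P(X ≤ -13.4729) = 0.74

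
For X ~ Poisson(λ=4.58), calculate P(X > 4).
0.483011

We have X ~ Poisson(λ=4.58).

P(X > 4) = 1 - P(X ≤ 4)
                = 1 - F(4)
                = 1 - 0.516989
                = 0.483011

So there's approximately a 48.3% chance that X exceeds 4.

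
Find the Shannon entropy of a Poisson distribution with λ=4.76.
2.1786 nats

We have X ~ Poisson(λ=4.76).

The Shannon entropy measures the uncertainty or information content of the distribution.

For a Poisson distribution with λ=4.76:
H(X) = 2.1786 nats

(In bits, this would be 3.1431 bits.)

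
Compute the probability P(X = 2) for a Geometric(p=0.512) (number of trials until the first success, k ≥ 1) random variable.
0.249856

We have X ~ Geometric(p=0.512) (number of trials until the first success, k ≥ 1).

For a Geometric distribution, the PMF gives us the probability of each outcome.

Using the PMF formula:
P(X = 2) = 0.249856

Rounded to 4 decimal places: 0.2499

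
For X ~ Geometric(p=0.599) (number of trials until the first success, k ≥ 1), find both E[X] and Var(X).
E[X] = 1.6694, Var(X) = 1.1176

We have X ~ Geometric(p=0.599) (number of trials until the first success, k ≥ 1).

For a Geometric distribution with p=0.599 (number of trials until the first success, k ≥ 1):

Expected value:
E[X] = 1.6694

Variance:
Var(X) = 1.1176

Standard deviation:
σ = √Var(X) = 1.0572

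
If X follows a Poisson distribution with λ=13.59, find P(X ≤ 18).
0.904039

We have X ~ Poisson(λ=13.59).

The CDF gives us P(X ≤ k).

Using the CDF:
P(X ≤ 18) = 0.904039

This means there's approximately a 90.4% chance that X is at most 18.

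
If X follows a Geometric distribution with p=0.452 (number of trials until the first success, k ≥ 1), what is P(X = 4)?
0.074384

We have X ~ Geometric(p=0.452) (number of trials until the first success, k ≥ 1).

For a Geometric distribution, the PMF gives us the probability of each outcome.

Using the PMF formula:
P(X = 4) = 0.074384

Rounded to 4 decimal places: 0.0744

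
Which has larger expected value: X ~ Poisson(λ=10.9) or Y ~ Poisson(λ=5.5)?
X has larger mean (10.9000 > 5.5000)

Compute the expected value for each distribution:

X ~ Poisson(λ=10.9):
E[X] = 10.9000

Y ~ Poisson(λ=5.5):
E[Y] = 5.5000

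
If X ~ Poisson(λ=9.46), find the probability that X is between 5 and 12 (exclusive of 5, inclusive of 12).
0.749312

We have X ~ Poisson(λ=9.46).

To find P(5 < X ≤ 12), we use:
P(5 < X ≤ 12) = P(X ≤ 12) - P(X ≤ 5)
                 = F(12) - F(5)
                 = 0.839789 - 0.090477
                 = 0.749312

So there's approximately a 74.9% chance that X falls in this range.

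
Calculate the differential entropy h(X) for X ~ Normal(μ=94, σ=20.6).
4.4442 nats

We have X ~ Normal(μ=94, σ=20.6).

The differential entropy measures the uncertainty or information content of the distribution.

For a Normal distribution with μ=94, σ=20.6:
h(X) = 4.4442 nats

(In bits, this would be 6.4117 bits.)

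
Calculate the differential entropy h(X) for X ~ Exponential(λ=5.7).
-0.7405 nats

We have X ~ Exponential(λ=5.7).

The differential entropy measures the uncertainty or information content of the distribution.

For an Exponential distribution with λ=5.7:
h(X) = -0.7405 nats

(In bits, this would be -1.0683 bits.)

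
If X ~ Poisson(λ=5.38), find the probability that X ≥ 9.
0.095738

We have X ~ Poisson(λ=5.38).

For discrete distributions, P(X ≥ 9) = 1 - P(X ≤ 8).

P(X ≤ 8) = 0.904262
P(X ≥ 9) = 1 - 0.904262 = 0.095738

So there's approximately a 9.6% chance that X is at least 9.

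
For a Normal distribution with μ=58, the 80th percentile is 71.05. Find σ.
σ = 15.5058

For X ~ Normal(μ, σ), the p-th percentile satisfies x = μ + z_p × σ,
where z_p = Φ⁻¹(p) is the standard normal quantile.

Step 1: z_{0.8} = Φ⁻¹(0.8) = 0.8416

Step 2: Solve for σ:
71.05 = 58 + 0.8416 × σ
σ = (71.05 - 58) / 0.8416
σ = 13.05 / 0.8416
σ = 15.5058

Verification: μ + z × σ = 58 + 0.8416 × 15.5058 = 71.05 ✓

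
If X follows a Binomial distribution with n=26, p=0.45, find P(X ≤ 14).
0.865000

We have X ~ Binomial(n=26, p=0.45).

The CDF gives us P(X ≤ k).

Using the CDF:
P(X ≤ 14) = 0.865000

This means there's approximately a 86.5% chance that X is at most 14.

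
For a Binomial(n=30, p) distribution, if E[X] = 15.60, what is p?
p = 0.52

For a Binomial(n, p) distribution:
E[X] = n × p

Given n = 30 and E[X] = 15.60:
15.60 = 30 × p
p = 15.60 / 30 = 0.52

Verification: Binomial(30, 0.52) has E[X] = 15.60 ✓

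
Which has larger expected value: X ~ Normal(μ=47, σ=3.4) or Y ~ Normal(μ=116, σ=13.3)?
Y has larger mean (116.0000 > 47.0000)

Compute the expected value for each distribution:

X ~ Normal(μ=47, σ=3.4):
E[X] = 47.0000

Y ~ Normal(μ=116, σ=13.3):
E[Y] = 116.0000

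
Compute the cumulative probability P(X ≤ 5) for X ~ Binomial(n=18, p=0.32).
0.460197

We have X ~ Binomial(n=18, p=0.32).

The CDF gives us P(X ≤ k).

Using the CDF:
P(X ≤ 5) = 0.460197

This means there's approximately a 46.0% chance that X is at most 5.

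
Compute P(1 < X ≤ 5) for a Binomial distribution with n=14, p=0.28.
0.763375

We have X ~ Binomial(n=14, p=0.28).

To find P(1 < X ≤ 5), we use:
P(1 < X ≤ 5) = P(X ≤ 5) - P(X ≤ 1)
                 = F(5) - F(1)
                 = 0.828215 - 0.064840
                 = 0.763375

So there's approximately a 76.3% chance that X falls in this range.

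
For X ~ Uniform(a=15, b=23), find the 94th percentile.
22.5200

We have X ~ Uniform(a=15, b=23).

We want to find x such that P(X ≤ x) = 0.94.

This is the 94th percentile, which means 94% of values fall below this point.

Using the inverse CDF (quantile function):
x = F⁻¹(0.94) = 22.5200

Verification: P(X ≤ 22.5200) = 0.94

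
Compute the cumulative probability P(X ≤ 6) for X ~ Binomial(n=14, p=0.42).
0.635698

We have X ~ Binomial(n=14, p=0.42).

The CDF gives us P(X ≤ k).

Using the CDF:
P(X ≤ 6) = 0.635698

This means there's approximately a 63.6% chance that X is at most 6.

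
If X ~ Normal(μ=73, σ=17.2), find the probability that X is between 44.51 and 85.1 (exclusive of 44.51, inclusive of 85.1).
0.710303

We have X ~ Normal(μ=73, σ=17.2).

To find P(44.51 < X ≤ 85.1), we use:
P(44.51 < X ≤ 85.1) = P(X ≤ 85.1) - P(X ≤ 44.51)
                 = F(85.1) - F(44.51)
                 = 0.759124 - 0.048821
                 = 0.710303

So there's approximately a 71.0% chance that X falls in this range.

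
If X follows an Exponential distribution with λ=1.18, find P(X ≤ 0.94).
0.670177

We have X ~ Exponential(λ=1.18).

The CDF gives us P(X ≤ k).

Using the CDF:
P(X ≤ 0.94) = 0.670177

This means there's approximately a 67.0% chance that X is at most 0.94.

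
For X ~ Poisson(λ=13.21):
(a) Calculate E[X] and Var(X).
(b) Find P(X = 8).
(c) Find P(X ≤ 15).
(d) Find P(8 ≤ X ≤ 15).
(a) E[X] = 13.2100, Var(X) = 13.2100
(b) P(X = 8) = 0.042138
(c) P(X ≤ 15) = 0.744736
(d) P(8 ≤ X ≤ 15) = 0.696338

We have X ~ Poisson(λ=13.21).

(a) Moments:
E[X] = 13.2100
Var(X) = 13.2100
σ = √Var(X) = 3.6346

(b) Point probability using PMF:
P(X = 8) = 0.042138

(c) Cumulative probability using CDF:
P(X ≤ 15) = F(15) = 0.744736

(d) Range probability:
P(8 ≤ X ≤ 15) = P(X ≤ 15) - P(X ≤ 7)
                   = F(15) - F(7)
                   = 0.744736 - 0.048398
                   = 0.696338

This means approximately 69.6% of outcomes fall in the interval [8, 15].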